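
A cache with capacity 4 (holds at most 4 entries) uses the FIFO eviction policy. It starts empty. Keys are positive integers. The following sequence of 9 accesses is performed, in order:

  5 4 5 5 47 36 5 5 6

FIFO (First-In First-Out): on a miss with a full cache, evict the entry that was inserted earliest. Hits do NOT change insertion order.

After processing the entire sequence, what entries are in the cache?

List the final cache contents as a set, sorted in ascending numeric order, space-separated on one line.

FIFO simulation (capacity=4):
  1. access 5: MISS. Cache (old->new): [5]
  2. access 4: MISS. Cache (old->new): [5 4]
  3. access 5: HIT. Cache (old->new): [5 4]
  4. access 5: HIT. Cache (old->new): [5 4]
  5. access 47: MISS. Cache (old->new): [5 4 47]
  6. access 36: MISS. Cache (old->new): [5 4 47 36]
  7. access 5: HIT. Cache (old->new): [5 4 47 36]
  8. access 5: HIT. Cache (old->new): [5 4 47 36]
  9. access 6: MISS, evict 5. Cache (old->new): [4 47 36 6]
Total: 4 hits, 5 misses, 1 evictions

Answer: 4 6 36 47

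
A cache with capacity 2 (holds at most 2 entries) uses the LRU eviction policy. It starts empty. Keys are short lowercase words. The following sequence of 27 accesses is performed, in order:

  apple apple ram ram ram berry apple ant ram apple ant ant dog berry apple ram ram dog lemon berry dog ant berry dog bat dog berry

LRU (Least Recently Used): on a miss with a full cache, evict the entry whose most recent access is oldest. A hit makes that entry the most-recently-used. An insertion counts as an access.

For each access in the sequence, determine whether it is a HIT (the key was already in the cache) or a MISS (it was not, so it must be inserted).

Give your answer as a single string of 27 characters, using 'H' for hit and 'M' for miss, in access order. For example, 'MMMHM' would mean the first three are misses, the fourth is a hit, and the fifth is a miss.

Answer: MHMHHMMMMMMHMMMMHMMMMMMMMHM

Derivation:
LRU simulation (capacity=2):
  1. access apple: MISS. Cache (LRU->MRU): [apple]
  2. access apple: HIT. Cache (LRU->MRU): [apple]
  3. access ram: MISS. Cache (LRU->MRU): [apple ram]
  4. access ram: HIT. Cache (LRU->MRU): [apple ram]
  5. access ram: HIT. Cache (LRU->MRU): [apple ram]
  6. access berry: MISS, evict apple. Cache (LRU->MRU): [ram berry]
  7. access apple: MISS, evict ram. Cache (LRU->MRU): [berry apple]
  8. access ant: MISS, evict berry. Cache (LRU->MRU): [apple ant]
  9. access ram: MISS, evict apple. Cache (LRU->MRU): [ant ram]
  10. access apple: MISS, evict ant. Cache (LRU->MRU): [ram apple]
  11. access ant: MISS, evict ram. Cache (LRU->MRU): [apple ant]
  12. access ant: HIT. Cache (LRU->MRU): [apple ant]
  13. access dog: MISS, evict apple. Cache (LRU->MRU): [ant dog]
  14. access berry: MISS, evict ant. Cache (LRU->MRU): [dog berry]
  15. access apple: MISS, evict dog. Cache (LRU->MRU): [berry apple]
  16. access ram: MISS, evict berry. Cache (LRU->MRU): [apple ram]
  17. access ram: HIT. Cache (LRU->MRU): [apple ram]
  18. access dog: MISS, evict apple. Cache (LRU->MRU): [ram dog]
  19. access lemon: MISS, evict ram. Cache (LRU->MRU): [dog lemon]
  20. access berry: MISS, evict dog. Cache (LRU->MRU): [lemon berry]
  21. access dog: MISS, evict lemon. Cache (LRU->MRU): [berry dog]
  22. access ant: MISS, evict berry. Cache (LRU->MRU): [dog ant]
  23. access berry: MISS, evict dog. Cache (LRU->MRU): [ant berry]
  24. access dog: MISS, evict ant. Cache (LRU->MRU): [berry dog]
  25. access bat: MISS, evict berry. Cache (LRU->MRU): [dog bat]
  26. access dog: HIT. Cache (LRU->MRU): [bat dog]
  27. access berry: MISS, evict bat. Cache (LRU->MRU): [dog berry]
Total: 6 hits, 21 misses, 19 evictions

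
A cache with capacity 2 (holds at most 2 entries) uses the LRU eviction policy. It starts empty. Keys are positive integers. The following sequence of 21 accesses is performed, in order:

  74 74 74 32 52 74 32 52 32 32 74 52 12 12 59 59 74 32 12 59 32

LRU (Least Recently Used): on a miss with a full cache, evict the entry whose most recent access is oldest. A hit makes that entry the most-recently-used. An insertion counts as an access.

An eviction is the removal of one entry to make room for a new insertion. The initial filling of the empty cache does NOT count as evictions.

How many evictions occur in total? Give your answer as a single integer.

Answer: 13

Derivation:
LRU simulation (capacity=2):
  1. access 74: MISS. Cache (LRU->MRU): [74]
  2. access 74: HIT. Cache (LRU->MRU): [74]
  3. access 74: HIT. Cache (LRU->MRU): [74]
  4. access 32: MISS. Cache (LRU->MRU): [74 32]
  5. access 52: MISS, evict 74. Cache (LRU->MRU): [32 52]
  6. access 74: MISS, evict 32. Cache (LRU->MRU): [52 74]
  7. access 32: MISS, evict 52. Cache (LRU->MRU): [74 32]
  8. access 52: MISS, evict 74. Cache (LRU->MRU): [32 52]
  9. access 32: HIT. Cache (LRU->MRU): [52 32]
  10. access 32: HIT. Cache (LRU->MRU): [52 32]
  11. access 74: MISS, evict 52. Cache (LRU->MRU): [32 74]
  12. access 52: MISS, evict 32. Cache (LRU->MRU): [74 52]
  13. access 12: MISS, evict 74. Cache (LRU->MRU): [52 12]
  14. access 12: HIT. Cache (LRU->MRU): [52 12]
  15. access 59: MISS, evict 52. Cache (LRU->MRU): [12 59]
  16. access 59: HIT. Cache (LRU->MRU): [12 59]
  17. access 74: MISS, evict 12. Cache (LRU->MRU): [59 74]
  18. access 32: MISS, evict 59. Cache (LRU->MRU): [74 32]
  19. access 12: MISS, evict 74. Cache (LRU->MRU): [32 12]
  20. access 59: MISS, evict 32. Cache (LRU->MRU): [12 59]
  21. access 32: MISS, evict 12. Cache (LRU->MRU): [59 32]
Total: 6 hits, 15 misses, 13 evictions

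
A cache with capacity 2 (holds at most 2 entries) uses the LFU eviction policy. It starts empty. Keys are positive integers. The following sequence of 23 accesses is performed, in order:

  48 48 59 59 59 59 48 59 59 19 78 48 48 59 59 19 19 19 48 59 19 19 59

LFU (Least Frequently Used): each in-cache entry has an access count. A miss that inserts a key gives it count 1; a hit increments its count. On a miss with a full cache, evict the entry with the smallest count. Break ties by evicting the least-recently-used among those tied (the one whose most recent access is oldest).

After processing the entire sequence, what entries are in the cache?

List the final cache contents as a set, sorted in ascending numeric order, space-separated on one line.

LFU simulation (capacity=2):
  1. access 48: MISS. Cache: [48(c=1)]
  2. access 48: HIT, count now 2. Cache: [48(c=2)]
  3. access 59: MISS. Cache: [59(c=1) 48(c=2)]
  4. access 59: HIT, count now 2. Cache: [48(c=2) 59(c=2)]
  5. access 59: HIT, count now 3. Cache: [48(c=2) 59(c=3)]
  6. access 59: HIT, count now 4. Cache: [48(c=2) 59(c=4)]
  7. access 48: HIT, count now 3. Cache: [48(c=3) 59(c=4)]
  8. access 59: HIT, count now 5. Cache: [48(c=3) 59(c=5)]
  9. access 59: HIT, count now 6. Cache: [48(c=3) 59(c=6)]
  10. access 19: MISS, evict 48(c=3). Cache: [19(c=1) 59(c=6)]
  11. access 78: MISS, evict 19(c=1). Cache: [78(c=1) 59(c=6)]
  12. access 48: MISS, evict 78(c=1). Cache: [48(c=1) 59(c=6)]
  13. access 48: HIT, count now 2. Cache: [48(c=2) 59(c=6)]
  14. access 59: HIT, count now 7. Cache: [48(c=2) 59(c=7)]
  15. access 59: HIT, count now 8. Cache: [48(c=2) 59(c=8)]
  16. access 19: MISS, evict 48(c=2). Cache: [19(c=1) 59(c=8)]
  17. access 19: HIT, count now 2. Cache: [19(c=2) 59(c=8)]
  18. access 19: HIT, count now 3. Cache: [19(c=3) 59(c=8)]
  19. access 48: MISS, evict 19(c=3). Cache: [48(c=1) 59(c=8)]
  20. access 59: HIT, count now 9. Cache: [48(c=1) 59(c=9)]
  21. access 19: MISS, evict 48(c=1). Cache: [19(c=1) 59(c=9)]
  22. access 19: HIT, count now 2. Cache: [19(c=2) 59(c=9)]
  23. access 59: HIT, count now 10. Cache: [19(c=2) 59(c=10)]
Total: 15 hits, 8 misses, 6 evictions

Answer: 19 59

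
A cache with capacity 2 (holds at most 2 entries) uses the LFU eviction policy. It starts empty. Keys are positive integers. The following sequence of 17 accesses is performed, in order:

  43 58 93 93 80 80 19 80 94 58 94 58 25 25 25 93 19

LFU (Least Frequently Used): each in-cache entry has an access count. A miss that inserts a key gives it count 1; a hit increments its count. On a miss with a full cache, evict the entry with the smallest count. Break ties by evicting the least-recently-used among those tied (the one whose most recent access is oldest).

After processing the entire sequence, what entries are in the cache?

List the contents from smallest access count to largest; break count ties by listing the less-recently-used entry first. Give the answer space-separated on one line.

Answer: 19 25

Derivation:
LFU simulation (capacity=2):
  1. access 43: MISS. Cache: [43(c=1)]
  2. access 58: MISS. Cache: [43(c=1) 58(c=1)]
  3. access 93: MISS, evict 43(c=1). Cache: [58(c=1) 93(c=1)]
  4. access 93: HIT, count now 2. Cache: [58(c=1) 93(c=2)]
  5. access 80: MISS, evict 58(c=1). Cache: [80(c=1) 93(c=2)]
  6. access 80: HIT, count now 2. Cache: [93(c=2) 80(c=2)]
  7. access 19: MISS, evict 93(c=2). Cache: [19(c=1) 80(c=2)]
  8. access 80: HIT, count now 3. Cache: [19(c=1) 80(c=3)]
  9. access 94: MISS, evict 19(c=1). Cache: [94(c=1) 80(c=3)]
  10. access 58: MISS, evict 94(c=1). Cache: [58(c=1) 80(c=3)]
  11. access 94: MISS, evict 58(c=1). Cache: [94(c=1) 80(c=3)]
  12. access 58: MISS, evict 94(c=1). Cache: [58(c=1) 80(c=3)]
  13. access 25: MISS, evict 58(c=1). Cache: [25(c=1) 80(c=3)]
  14. access 25: HIT, count now 2. Cache: [25(c=2) 80(c=3)]
  15. access 25: HIT, count now 3. Cache: [80(c=3) 25(c=3)]
  16. access 93: MISS, evict 80(c=3). Cache: [93(c=1) 25(c=3)]
  17. access 19: MISS, evict 93(c=1). Cache: [19(c=1) 25(c=3)]
Total: 5 hits, 12 misses, 10 evictions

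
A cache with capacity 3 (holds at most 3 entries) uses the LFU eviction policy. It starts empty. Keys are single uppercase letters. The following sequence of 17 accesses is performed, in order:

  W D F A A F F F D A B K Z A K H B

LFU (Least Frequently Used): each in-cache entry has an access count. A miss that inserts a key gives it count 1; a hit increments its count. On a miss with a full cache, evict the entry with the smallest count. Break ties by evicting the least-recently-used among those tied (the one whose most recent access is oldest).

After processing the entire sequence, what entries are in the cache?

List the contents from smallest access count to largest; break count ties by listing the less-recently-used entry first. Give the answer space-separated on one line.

Answer: B F A

Derivation:
LFU simulation (capacity=3):
  1. access W: MISS. Cache: [W(c=1)]
  2. access D: MISS. Cache: [W(c=1) D(c=1)]
  3. access F: MISS. Cache: [W(c=1) D(c=1) F(c=1)]
  4. access A: MISS, evict W(c=1). Cache: [D(c=1) F(c=1) A(c=1)]
  5. access A: HIT, count now 2. Cache: [D(c=1) F(c=1) A(c=2)]
  6. access F: HIT, count now 2. Cache: [D(c=1) A(c=2) F(c=2)]
  7. access F: HIT, count now 3. Cache: [D(c=1) A(c=2) F(c=3)]
  8. access F: HIT, count now 4. Cache: [D(c=1) A(c=2) F(c=4)]
  9. access D: HIT, count now 2. Cache: [A(c=2) D(c=2) F(c=4)]
  10. access A: HIT, count now 3. Cache: [D(c=2) A(c=3) F(c=4)]
  11. access B: MISS, evict D(c=2). Cache: [B(c=1) A(c=3) F(c=4)]
  12. access K: MISS, evict B(c=1). Cache: [K(c=1) A(c=3) F(c=4)]
  13. access Z: MISS, evict K(c=1). Cache: [Z(c=1) A(c=3) F(c=4)]
  14. access A: HIT, count now 4. Cache: [Z(c=1) F(c=4) A(c=4)]
  15. access K: MISS, evict Z(c=1). Cache: [K(c=1) F(c=4) A(c=4)]
  16. access H: MISS, evict K(c=1). Cache: [H(c=1) F(c=4) A(c=4)]
  17. access B: MISS, evict H(c=1). Cache: [B(c=1) F(c=4) A(c=4)]
Total: 7 hits, 10 misses, 7 evictions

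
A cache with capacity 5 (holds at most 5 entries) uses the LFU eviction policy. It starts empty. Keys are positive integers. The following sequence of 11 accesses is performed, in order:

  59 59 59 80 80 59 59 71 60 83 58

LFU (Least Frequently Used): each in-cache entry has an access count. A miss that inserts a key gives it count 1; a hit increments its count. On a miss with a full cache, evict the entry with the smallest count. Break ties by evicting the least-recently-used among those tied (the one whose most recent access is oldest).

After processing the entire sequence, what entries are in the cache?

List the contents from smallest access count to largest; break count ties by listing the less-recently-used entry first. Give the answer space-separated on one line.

LFU simulation (capacity=5):
  1. access 59: MISS. Cache: [59(c=1)]
  2. access 59: HIT, count now 2. Cache: [59(c=2)]
  3. access 59: HIT, count now 3. Cache: [59(c=3)]
  4. access 80: MISS. Cache: [80(c=1) 59(c=3)]
  5. access 80: HIT, count now 2. Cache: [80(c=2) 59(c=3)]
  6. access 59: HIT, count now 4. Cache: [80(c=2) 59(c=4)]
  7. access 59: HIT, count now 5. Cache: [80(c=2) 59(c=5)]
  8. access 71: MISS. Cache: [71(c=1) 80(c=2) 59(c=5)]
  9. access 60: MISS. Cache: [71(c=1) 60(c=1) 80(c=2) 59(c=5)]
  10. access 83: MISS. Cache: [71(c=1) 60(c=1) 83(c=1) 80(c=2) 59(c=5)]
  11. access 58: MISS, evict 71(c=1). Cache: [60(c=1) 83(c=1) 58(c=1) 80(c=2) 59(c=5)]
Total: 5 hits, 6 misses, 1 evictions

Answer: 60 83 58 80 59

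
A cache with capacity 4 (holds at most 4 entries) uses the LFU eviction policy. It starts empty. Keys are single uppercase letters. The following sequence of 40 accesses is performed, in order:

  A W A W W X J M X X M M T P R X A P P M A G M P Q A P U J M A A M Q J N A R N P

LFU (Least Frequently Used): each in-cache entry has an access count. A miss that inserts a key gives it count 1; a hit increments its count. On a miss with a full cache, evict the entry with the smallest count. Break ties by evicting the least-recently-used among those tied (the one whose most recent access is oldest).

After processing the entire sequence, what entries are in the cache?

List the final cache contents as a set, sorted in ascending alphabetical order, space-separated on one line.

LFU simulation (capacity=4):
  1. access A: MISS. Cache: [A(c=1)]
  2. access W: MISS. Cache: [A(c=1) W(c=1)]
  3. access A: HIT, count now 2. Cache: [W(c=1) A(c=2)]
  4. access W: HIT, count now 2. Cache: [A(c=2) W(c=2)]
  5. access W: HIT, count now 3. Cache: [A(c=2) W(c=3)]
  6. access X: MISS. Cache: [X(c=1) A(c=2) W(c=3)]
  7. access J: MISS. Cache: [X(c=1) J(c=1) A(c=2) W(c=3)]
  8. access M: MISS, evict X(c=1). Cache: [J(c=1) M(c=1) A(c=2) W(c=3)]
  9. access X: MISS, evict J(c=1). Cache: [M(c=1) X(c=1) A(c=2) W(c=3)]
  10. access X: HIT, count now 2. Cache: [M(c=1) A(c=2) X(c=2) W(c=3)]
  11. access M: HIT, count now 2. Cache: [A(c=2) X(c=2) M(c=2) W(c=3)]
  12. access M: HIT, count now 3. Cache: [A(c=2) X(c=2) W(c=3) M(c=3)]
  13. access T: MISS, evict A(c=2). Cache: [T(c=1) X(c=2) W(c=3) M(c=3)]
  14. access P: MISS, evict T(c=1). Cache: [P(c=1) X(c=2) W(c=3) M(c=3)]
  15. access R: MISS, evict P(c=1). Cache: [R(c=1) X(c=2) W(c=3) M(c=3)]
  16. access X: HIT, count now 3. Cache: [R(c=1) W(c=3) M(c=3) X(c=3)]
  17. access A: MISS, evict R(c=1). Cache: [A(c=1) W(c=3) M(c=3) X(c=3)]
  18. access P: MISS, evict A(c=1). Cache: [P(c=1) W(c=3) M(c=3) X(c=3)]
  19. access P: HIT, count now 2. Cache: [P(c=2) W(c=3) M(c=3) X(c=3)]
  20. access M: HIT, count now 4. Cache: [P(c=2) W(c=3) X(c=3) M(c=4)]
  21. access A: MISS, evict P(c=2). Cache: [A(c=1) W(c=3) X(c=3) M(c=4)]
  22. access G: MISS, evict A(c=1). Cache: [G(c=1) W(c=3) X(c=3) M(c=4)]
  23. access M: HIT, count now 5. Cache: [G(c=1) W(c=3) X(c=3) M(c=5)]
  24. access P: MISS, evict G(c=1). Cache: [P(c=1) W(c=3) X(c=3) M(c=5)]
  25. access Q: MISS, evict P(c=1). Cache: [Q(c=1) W(c=3) X(c=3) M(c=5)]
  26. access A: MISS, evict Q(c=1). Cache: [A(c=1) W(c=3) X(c=3) M(c=5)]
  27. access P: MISS, evict A(c=1). Cache: [P(c=1) W(c=3) X(c=3) M(c=5)]
  28. access U: MISS, evict P(c=1). Cache: [U(c=1) W(c=3) X(c=3) M(c=5)]
  29. access J: MISS, evict U(c=1). Cache: [J(c=1) W(c=3) X(c=3) M(c=5)]
  30. access M: HIT, count now 6. Cache: [J(c=1) W(c=3) X(c=3) M(c=6)]
  31. access A: MISS, evict J(c=1). Cache: [A(c=1) W(c=3) X(c=3) M(c=6)]
  32. access A: HIT, count now 2. Cache: [A(c=2) W(c=3) X(c=3) M(c=6)]
  33. access M: HIT, count now 7. Cache: [A(c=2) W(c=3) X(c=3) M(c=7)]
  34. access Q: MISS, evict A(c=2). Cache: [Q(c=1) W(c=3) X(c=3) M(c=7)]
  35. access J: MISS, evict Q(c=1). Cache: [J(c=1) W(c=3) X(c=3) M(c=7)]
  36. access N: MISS, evict J(c=1). Cache: [N(c=1) W(c=3) X(c=3) M(c=7)]
  37. access A: MISS, evict N(c=1). Cache: [A(c=1) W(c=3) X(c=3) M(c=7)]
  38. access R: MISS, evict A(c=1). Cache: [R(c=1) W(c=3) X(c=3) M(c=7)]
  39. access N: MISS, evict R(c=1). Cache: [N(c=1) W(c=3) X(c=3) M(c=7)]
  40. access P: MISS, evict N(c=1). Cache: [P(c=1) W(c=3) X(c=3) M(c=7)]
Total: 13 hits, 27 misses, 23 evictions

Answer: M P W X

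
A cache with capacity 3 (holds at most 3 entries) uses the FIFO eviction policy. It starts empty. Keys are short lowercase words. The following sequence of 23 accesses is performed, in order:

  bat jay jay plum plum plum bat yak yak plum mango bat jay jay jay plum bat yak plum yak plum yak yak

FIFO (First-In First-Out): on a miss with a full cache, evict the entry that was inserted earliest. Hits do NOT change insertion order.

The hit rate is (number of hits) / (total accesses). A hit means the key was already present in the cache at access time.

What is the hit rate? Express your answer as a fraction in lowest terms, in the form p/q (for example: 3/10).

Answer: 14/23

Derivation:
FIFO simulation (capacity=3):
  1. access bat: MISS. Cache (old->new): [bat]
  2. access jay: MISS. Cache (old->new): [bat jay]
  3. access jay: HIT. Cache (old->new): [bat jay]
  4. access plum: MISS. Cache (old->new): [bat jay plum]
  5. access plum: HIT. Cache (old->new): [bat jay plum]
  6. access plum: HIT. Cache (old->new): [bat jay plum]
  7. access bat: HIT. Cache (old->new): [bat jay plum]
  8. access yak: MISS, evict bat. Cache (old->new): [jay plum yak]
  9. access yak: HIT. Cache (old->new): [jay plum yak]
  10. access plum: HIT. Cache (old->new): [jay plum yak]
  11. access mango: MISS, evict jay. Cache (old->new): [plum yak mango]
  12. access bat: MISS, evict plum. Cache (old->new): [yak mango bat]
  13. access jay: MISS, evict yak. Cache (old->new): [mango bat jay]
  14. access jay: HIT. Cache (old->new): [mango bat jay]
  15. access jay: HIT. Cache (old->new): [mango bat jay]
  16. access plum: MISS, evict mango. Cache (old->new): [bat jay plum]
  17. access bat: HIT. Cache (old->new): [bat jay plum]
  18. access yak: MISS, evict bat. Cache (old->new): [jay plum yak]
  19. access plum: HIT. Cache (old->new): [jay plum yak]
  20. access yak: HIT. Cache (old->new): [jay plum yak]
  21. access plum: HIT. Cache (old->new): [jay plum yak]
  22. access yak: HIT. Cache (old->new): [jay plum yak]
  23. access yak: HIT. Cache (old->new): [jay plum yak]
Total: 14 hits, 9 misses, 6 evictions

Hit rate = 14/23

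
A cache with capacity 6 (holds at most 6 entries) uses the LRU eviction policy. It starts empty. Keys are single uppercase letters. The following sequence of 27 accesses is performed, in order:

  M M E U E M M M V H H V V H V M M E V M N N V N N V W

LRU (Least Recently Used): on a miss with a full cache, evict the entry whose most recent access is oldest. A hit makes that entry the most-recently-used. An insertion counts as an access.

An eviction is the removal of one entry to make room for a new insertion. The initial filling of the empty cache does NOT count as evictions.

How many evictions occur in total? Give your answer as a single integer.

Answer: 1

Derivation:
LRU simulation (capacity=6):
  1. access M: MISS. Cache (LRU->MRU): [M]
  2. access M: HIT. Cache (LRU->MRU): [M]
  3. access E: MISS. Cache (LRU->MRU): [M E]
  4. access U: MISS. Cache (LRU->MRU): [M E U]
  5. access E: HIT. Cache (LRU->MRU): [M U E]
  6. access M: HIT. Cache (LRU->MRU): [U E M]
  7. access M: HIT. Cache (LRU->MRU): [U E M]
  8. access M: HIT. Cache (LRU->MRU): [U E M]
  9. access V: MISS. Cache (LRU->MRU): [U E M V]
  10. access H: MISS. Cache (LRU->MRU): [U E M V H]
  11. access H: HIT. Cache (LRU->MRU): [U E M V H]
  12. access V: HIT. Cache (LRU->MRU): [U E M H V]
  13. access V: HIT. Cache (LRU->MRU): [U E M H V]
  14. access H: HIT. Cache (LRU->MRU): [U E M V H]
  15. access V: HIT. Cache (LRU->MRU): [U E M H V]
  16. access M: HIT. Cache (LRU->MRU): [U E H V M]
  17. access M: HIT. Cache (LRU->MRU): [U E H V M]
  18. access E: HIT. Cache (LRU->MRU): [U H V M E]
  19. access V: HIT. Cache (LRU->MRU): [U H M E V]
  20. access M: HIT. Cache (LRU->MRU): [U H E V M]
  21. access N: MISS. Cache (LRU->MRU): [U H E V M N]
  22. access N: HIT. Cache (LRU->MRU): [U H E V M N]
  23. access V: HIT. Cache (LRU->MRU): [U H E M N V]
  24. access N: HIT. Cache (LRU->MRU): [U H E M V N]
  25. access N: HIT. Cache (LRU->MRU): [U H E M V N]
  26. access V: HIT. Cache (LRU->MRU): [U H E M N V]
  27. access W: MISS, evict U. Cache (LRU->MRU): [H E M N V W]
Total: 20 hits, 7 misses, 1 evictions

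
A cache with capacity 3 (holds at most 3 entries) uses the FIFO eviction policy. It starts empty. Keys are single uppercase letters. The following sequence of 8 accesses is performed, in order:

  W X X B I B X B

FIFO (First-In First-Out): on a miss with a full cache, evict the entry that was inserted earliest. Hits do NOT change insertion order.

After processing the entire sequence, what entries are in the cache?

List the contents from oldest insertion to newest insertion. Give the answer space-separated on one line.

FIFO simulation (capacity=3):
  1. access W: MISS. Cache (old->new): [W]
  2. access X: MISS. Cache (old->new): [W X]
  3. access X: HIT. Cache (old->new): [W X]
  4. access B: MISS. Cache (old->new): [W X B]
  5. access I: MISS, evict W. Cache (old->new): [X B I]
  6. access B: HIT. Cache (old->new): [X B I]
  7. access X: HIT. Cache (old->new): [X B I]
  8. access B: HIT. Cache (old->new): [X B I]
Total: 4 hits, 4 misses, 1 evictions

Answer: X B I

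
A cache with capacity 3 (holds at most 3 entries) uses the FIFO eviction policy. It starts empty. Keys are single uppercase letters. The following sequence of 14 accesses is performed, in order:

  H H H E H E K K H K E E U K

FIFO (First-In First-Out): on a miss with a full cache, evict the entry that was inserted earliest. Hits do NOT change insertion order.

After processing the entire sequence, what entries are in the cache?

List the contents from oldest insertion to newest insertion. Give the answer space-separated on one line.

FIFO simulation (capacity=3):
  1. access H: MISS. Cache (old->new): [H]
  2. access H: HIT. Cache (old->new): [H]
  3. access H: HIT. Cache (old->new): [H]
  4. access E: MISS. Cache (old->new): [H E]
  5. access H: HIT. Cache (old->new): [H E]
  6. access E: HIT. Cache (old->new): [H E]
  7. access K: MISS. Cache (old->new): [H E K]
  8. access K: HIT. Cache (old->new): [H E K]
  9. access H: HIT. Cache (old->new): [H E K]
  10. access K: HIT. Cache (old->new): [H E K]
  11. access E: HIT. Cache (old->new): [H E K]
  12. access E: HIT. Cache (old->new): [H E K]
  13. access U: MISS, evict H. Cache (old->new): [E K U]
  14. access K: HIT. Cache (old->new): [E K U]
Total: 10 hits, 4 misses, 1 evictions

Answer: E K U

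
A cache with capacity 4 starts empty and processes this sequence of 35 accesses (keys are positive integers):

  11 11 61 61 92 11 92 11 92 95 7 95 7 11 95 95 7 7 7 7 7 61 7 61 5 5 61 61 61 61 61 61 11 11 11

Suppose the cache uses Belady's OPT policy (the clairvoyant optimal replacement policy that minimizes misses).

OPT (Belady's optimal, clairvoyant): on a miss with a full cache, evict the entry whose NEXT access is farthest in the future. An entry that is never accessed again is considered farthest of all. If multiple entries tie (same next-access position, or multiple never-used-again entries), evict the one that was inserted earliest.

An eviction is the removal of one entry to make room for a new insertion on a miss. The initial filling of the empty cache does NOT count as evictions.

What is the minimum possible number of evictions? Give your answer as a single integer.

OPT (Belady) simulation (capacity=4):
  1. access 11: MISS. Cache: [11]
  2. access 11: HIT. Next use of 11: step 6. Cache: [11]
  3. access 61: MISS. Cache: [11 61]
  4. access 61: HIT. Next use of 61: step 22. Cache: [11 61]
  5. access 92: MISS. Cache: [11 61 92]
  6. access 11: HIT. Next use of 11: step 8. Cache: [11 61 92]
  7. access 92: HIT. Next use of 92: step 9. Cache: [11 61 92]
  8. access 11: HIT. Next use of 11: step 14. Cache: [11 61 92]
  9. access 92: HIT. Next use of 92: never. Cache: [11 61 92]
  10. access 95: MISS. Cache: [11 61 92 95]
  11. access 7: MISS, evict 92 (next use: never). Cache: [11 61 95 7]
  12. access 95: HIT. Next use of 95: step 15. Cache: [11 61 95 7]
  13. access 7: HIT. Next use of 7: step 17. Cache: [11 61 95 7]
  14. access 11: HIT. Next use of 11: step 33. Cache: [11 61 95 7]
  15. access 95: HIT. Next use of 95: step 16. Cache: [11 61 95 7]
  16. access 95: HIT. Next use of 95: never. Cache: [11 61 95 7]
  17. access 7: HIT. Next use of 7: step 18. Cache: [11 61 95 7]
  18. access 7: HIT. Next use of 7: step 19. Cache: [11 61 95 7]
  19. access 7: HIT. Next use of 7: step 20. Cache: [11 61 95 7]
  20. access 7: HIT. Next use of 7: step 21. Cache: [11 61 95 7]
  21. access 7: HIT. Next use of 7: step 23. Cache: [11 61 95 7]
  22. access 61: HIT. Next use of 61: step 24. Cache: [11 61 95 7]
  23. access 7: HIT. Next use of 7: never. Cache: [11 61 95 7]
  24. access 61: HIT. Next use of 61: step 27. Cache: [11 61 95 7]
  25. access 5: MISS, evict 95 (next use: never). Cache: [11 61 7 5]
  26. access 5: HIT. Next use of 5: never. Cache: [11 61 7 5]
  27. access 61: HIT. Next use of 61: step 28. Cache: [11 61 7 5]
  28. access 61: HIT. Next use of 61: step 29. Cache: [11 61 7 5]
  29. access 61: HIT. Next use of 61: step 30. Cache: [11 61 7 5]
  30. access 61: HIT. Next use of 61: step 31. Cache: [11 61 7 5]
  31. access 61: HIT. Next use of 61: step 32. Cache: [11 61 7 5]
  32. access 61: HIT. Next use of 61: never. Cache: [11 61 7 5]
  33. access 11: HIT. Next use of 11: step 34. Cache: [11 61 7 5]
  34. access 11: HIT. Next use of 11: step 35. Cache: [11 61 7 5]
  35. access 11: HIT. Next use of 11: never. Cache: [11 61 7 5]
Total: 29 hits, 6 misses, 2 evictions

Answer: 2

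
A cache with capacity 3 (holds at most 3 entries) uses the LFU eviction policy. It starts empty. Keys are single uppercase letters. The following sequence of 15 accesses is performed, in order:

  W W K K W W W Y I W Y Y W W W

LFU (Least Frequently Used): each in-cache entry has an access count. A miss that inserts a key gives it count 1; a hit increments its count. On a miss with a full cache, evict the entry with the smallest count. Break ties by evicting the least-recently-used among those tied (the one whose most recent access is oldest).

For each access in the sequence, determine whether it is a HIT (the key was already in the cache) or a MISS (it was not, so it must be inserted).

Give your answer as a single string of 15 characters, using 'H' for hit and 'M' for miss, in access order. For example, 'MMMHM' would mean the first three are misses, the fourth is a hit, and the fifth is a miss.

Answer: MHMHHHHMMHMHHHH

Derivation:
LFU simulation (capacity=3):
  1. access W: MISS. Cache: [W(c=1)]
  2. access W: HIT, count now 2. Cache: [W(c=2)]
  3. access K: MISS. Cache: [K(c=1) W(c=2)]
  4. access K: HIT, count now 2. Cache: [W(c=2) K(c=2)]
  5. access W: HIT, count now 3. Cache: [K(c=2) W(c=3)]
  6. access W: HIT, count now 4. Cache: [K(c=2) W(c=4)]
  7. access W: HIT, count now 5. Cache: [K(c=2) W(c=5)]
  8. access Y: MISS. Cache: [Y(c=1) K(c=2) W(c=5)]
  9. access I: MISS, evict Y(c=1). Cache: [I(c=1) K(c=2) W(c=5)]
  10. access W: HIT, count now 6. Cache: [I(c=1) K(c=2) W(c=6)]
  11. access Y: MISS, evict I(c=1). Cache: [Y(c=1) K(c=2) W(c=6)]
  12. access Y: HIT, count now 2. Cache: [K(c=2) Y(c=2) W(c=6)]
  13. access W: HIT, count now 7. Cache: [K(c=2) Y(c=2) W(c=7)]
  14. access W: HIT, count now 8. Cache: [K(c=2) Y(c=2) W(c=8)]
  15. access W: HIT, count now 9. Cache: [K(c=2) Y(c=2) W(c=9)]
Total: 10 hits, 5 misses, 2 evictions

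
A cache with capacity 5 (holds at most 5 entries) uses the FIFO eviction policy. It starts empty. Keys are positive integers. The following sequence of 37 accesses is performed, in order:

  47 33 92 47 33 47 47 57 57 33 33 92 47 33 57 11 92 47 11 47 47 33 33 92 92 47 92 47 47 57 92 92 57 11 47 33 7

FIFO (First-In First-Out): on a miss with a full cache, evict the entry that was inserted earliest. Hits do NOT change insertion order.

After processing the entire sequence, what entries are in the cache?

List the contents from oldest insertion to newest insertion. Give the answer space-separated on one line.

Answer: 33 92 57 11 7

Derivation:
FIFO simulation (capacity=5):
  1. access 47: MISS. Cache (old->new): [47]
  2. access 33: MISS. Cache (old->new): [47 33]
  3. access 92: MISS. Cache (old->new): [47 33 92]
  4. access 47: HIT. Cache (old->new): [47 33 92]
  5. access 33: HIT. Cache (old->new): [47 33 92]
  6. access 47: HIT. Cache (old->new): [47 33 92]
  7. access 47: HIT. Cache (old->new): [47 33 92]
  8. access 57: MISS. Cache (old->new): [47 33 92 57]
  9. access 57: HIT. Cache (old->new): [47 33 92 57]
  10. access 33: HIT. Cache (old->new): [47 33 92 57]
  11. access 33: HIT. Cache (old->new): [47 33 92 57]
  12. access 92: HIT. Cache (old->new): [47 33 92 57]
  13. access 47: HIT. Cache (old->new): [47 33 92 57]
  14. access 33: HIT. Cache (old->new): [47 33 92 57]
  15. access 57: HIT. Cache (old->new): [47 33 92 57]
  16. access 11: MISS. Cache (old->new): [47 33 92 57 11]
  17. access 92: HIT. Cache (old->new): [47 33 92 57 11]
  18. access 47: HIT. Cache (old->new): [47 33 92 57 11]
  19. access 11: HIT. Cache (old->new): [47 33 92 57 11]
  20. access 47: HIT. Cache (old->new): [47 33 92 57 11]
  21. access 47: HIT. Cache (old->new): [47 33 92 57 11]
  22. access 33: HIT. Cache (old->new): [47 33 92 57 11]
  23. access 33: HIT. Cache (old->new): [47 33 92 57 11]
  24. access 92: HIT. Cache (old->new): [47 33 92 57 11]
  25. access 92: HIT. Cache (old->new): [47 33 92 57 11]
  26. access 47: HIT. Cache (old->new): [47 33 92 57 11]
  27. access 92: HIT. Cache (old->new): [47 33 92 57 11]
  28. access 47: HIT. Cache (old->new): [47 33 92 57 11]
  29. access 47: HIT. Cache (old->new): [47 33 92 57 11]
  30. access 57: HIT. Cache (old->new): [47 33 92 57 11]
  31. access 92: HIT. Cache (old->new): [47 33 92 57 11]
  32. access 92: HIT. Cache (old->new): [47 33 92 57 11]
  33. access 57: HIT. Cache (old->new): [47 33 92 57 11]
  34. access 11: HIT. Cache (old->new): [47 33 92 57 11]
  35. access 47: HIT. Cache (old->new): [47 33 92 57 11]
  36. access 33: HIT. Cache (old->new): [47 33 92 57 11]
  37. access 7: MISS, evict 47. Cache (old->new): [33 92 57 11 7]
Total: 31 hits, 6 misses, 1 evictions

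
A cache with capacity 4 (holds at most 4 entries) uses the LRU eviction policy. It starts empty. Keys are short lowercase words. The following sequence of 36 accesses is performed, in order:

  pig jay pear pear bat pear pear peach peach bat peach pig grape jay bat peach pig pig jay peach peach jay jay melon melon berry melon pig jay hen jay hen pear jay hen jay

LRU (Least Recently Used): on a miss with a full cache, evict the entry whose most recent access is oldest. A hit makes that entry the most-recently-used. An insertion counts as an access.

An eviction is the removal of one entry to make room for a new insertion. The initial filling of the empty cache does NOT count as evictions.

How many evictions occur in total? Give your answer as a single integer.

LRU simulation (capacity=4):
  1. access pig: MISS. Cache (LRU->MRU): [pig]
  2. access jay: MISS. Cache (LRU->MRU): [pig jay]
  3. access pear: MISS. Cache (LRU->MRU): [pig jay pear]
  4. access pear: HIT. Cache (LRU->MRU): [pig jay pear]
  5. access bat: MISS. Cache (LRU->MRU): [pig jay pear bat]
  6. access pear: HIT. Cache (LRU->MRU): [pig jay bat pear]
  7. access pear: HIT. Cache (LRU->MRU): [pig jay bat pear]
  8. access peach: MISS, evict pig. Cache (LRU->MRU): [jay bat pear peach]
  9. access peach: HIT. Cache (LRU->MRU): [jay bat pear peach]
  10. access bat: HIT. Cache (LRU->MRU): [jay pear peach bat]
  11. access peach: HIT. Cache (LRU->MRU): [jay pear bat peach]
  12. access pig: MISS, evict jay. Cache (LRU->MRU): [pear bat peach pig]
  13. access grape: MISS, evict pear. Cache (LRU->MRU): [bat peach pig grape]
  14. access jay: MISS, evict bat. Cache (LRU->MRU): [peach pig grape jay]
  15. access bat: MISS, evict peach. Cache (LRU->MRU): [pig grape jay bat]
  16. access peach: MISS, evict pig. Cache (LRU->MRU): [grape jay bat peach]
  17. access pig: MISS, evict grape. Cache (LRU->MRU): [jay bat peach pig]
  18. access pig: HIT. Cache (LRU->MRU): [jay bat peach pig]
  19. access jay: HIT. Cache (LRU->MRU): [bat peach pig jay]
  20. access peach: HIT. Cache (LRU->MRU): [bat pig jay peach]
  21. access peach: HIT. Cache (LRU->MRU): [bat pig jay peach]
  22. access jay: HIT. Cache (LRU->MRU): [bat pig peach jay]
  23. access jay: HIT. Cache (LRU->MRU): [bat pig peach jay]
  24. access melon: MISS, evict bat. Cache (LRU->MRU): [pig peach jay melon]
  25. access melon: HIT. Cache (LRU->MRU): [pig peach jay melon]
  26. access berry: MISS, evict pig. Cache (LRU->MRU): [peach jay melon berry]
  27. access melon: HIT. Cache (LRU->MRU): [peach jay berry melon]
  28. access pig: MISS, evict peach. Cache (LRU->MRU): [jay berry melon pig]
  29. access jay: HIT. Cache (LRU->MRU): [berry melon pig jay]
  30. access hen: MISS, evict berry. Cache (LRU->MRU): [melon pig jay hen]
  31. access jay: HIT. Cache (LRU->MRU): [melon pig hen jay]
  32. access hen: HIT. Cache (LRU->MRU): [melon pig jay hen]
  33. access pear: MISS, evict melon. Cache (LRU->MRU): [pig jay hen pear]
  34. access jay: HIT. Cache (LRU->MRU): [pig hen pear jay]
  35. access hen: HIT. Cache (LRU->MRU): [pig pear jay hen]
  36. access jay: HIT. Cache (LRU->MRU): [pig pear hen jay]
Total: 20 hits, 16 misses, 12 evictions

Answer: 12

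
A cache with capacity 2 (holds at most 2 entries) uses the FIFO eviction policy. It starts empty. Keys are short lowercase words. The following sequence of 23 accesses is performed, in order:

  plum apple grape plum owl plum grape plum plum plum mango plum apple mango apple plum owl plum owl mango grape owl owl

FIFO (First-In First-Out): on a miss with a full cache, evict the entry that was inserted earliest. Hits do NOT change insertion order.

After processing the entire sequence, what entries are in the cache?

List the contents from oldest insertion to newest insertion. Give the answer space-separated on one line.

FIFO simulation (capacity=2):
  1. access plum: MISS. Cache (old->new): [plum]
  2. access apple: MISS. Cache (old->new): [plum apple]
  3. access grape: MISS, evict plum. Cache (old->new): [apple grape]
  4. access plum: MISS, evict apple. Cache (old->new): [grape plum]
  5. access owl: MISS, evict grape. Cache (old->new): [plum owl]
  6. access plum: HIT. Cache (old->new): [plum owl]
  7. access grape: MISS, evict plum. Cache (old->new): [owl grape]
  8. access plum: MISS, evict owl. Cache (old->new): [grape plum]
  9. access plum: HIT. Cache (old->new): [grape plum]
  10. access plum: HIT. Cache (old->new): [grape plum]
  11. access mango: MISS, evict grape. Cache (old->new): [plum mango]
  12. access plum: HIT. Cache (old->new): [plum mango]
  13. access apple: MISS, evict plum. Cache (old->new): [mango apple]
  14. access mango: HIT. Cache (old->new): [mango apple]
  15. access apple: HIT. Cache (old->new): [mango apple]
  16. access plum: MISS, evict mango. Cache (old->new): [apple plum]
  17. access owl: MISS, evict apple. Cache (old->new): [plum owl]
  18. access plum: HIT. Cache (old->new): [plum owl]
  19. access owl: HIT. Cache (old->new): [plum owl]
  20. access mango: MISS, evict plum. Cache (old->new): [owl mango]
  21. access grape: MISS, evict owl. Cache (old->new): [mango grape]
  22. access owl: MISS, evict mango. Cache (old->new): [grape owl]
  23. access owl: HIT. Cache (old->new): [grape owl]
Total: 9 hits, 14 misses, 12 evictions

Answer: grape owl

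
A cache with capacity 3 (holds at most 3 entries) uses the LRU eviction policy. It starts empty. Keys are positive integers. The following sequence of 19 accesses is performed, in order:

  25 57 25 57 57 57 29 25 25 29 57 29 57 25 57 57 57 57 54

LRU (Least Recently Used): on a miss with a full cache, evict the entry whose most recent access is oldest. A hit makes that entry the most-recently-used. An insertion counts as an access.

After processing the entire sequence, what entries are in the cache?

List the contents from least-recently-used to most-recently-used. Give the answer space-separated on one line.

Answer: 25 57 54

Derivation:
LRU simulation (capacity=3):
  1. access 25: MISS. Cache (LRU->MRU): [25]
  2. access 57: MISS. Cache (LRU->MRU): [25 57]
  3. access 25: HIT. Cache (LRU->MRU): [57 25]
  4. access 57: HIT. Cache (LRU->MRU): [25 57]
  5. access 57: HIT. Cache (LRU->MRU): [25 57]
  6. access 57: HIT. Cache (LRU->MRU): [25 57]
  7. access 29: MISS. Cache (LRU->MRU): [25 57 29]
  8. access 25: HIT. Cache (LRU->MRU): [57 29 25]
  9. access 25: HIT. Cache (LRU->MRU): [57 29 25]
  10. access 29: HIT. Cache (LRU->MRU): [57 25 29]
  11. access 57: HIT. Cache (LRU->MRU): [25 29 57]
  12. access 29: HIT. Cache (LRU->MRU): [25 57 29]
  13. access 57: HIT. Cache (LRU->MRU): [25 29 57]
  14. access 25: HIT. Cache (LRU->MRU): [29 57 25]
  15. access 57: HIT. Cache (LRU->MRU): [29 25 57]
  16. access 57: HIT. Cache (LRU->MRU): [29 25 57]
  17. access 57: HIT. Cache (LRU->MRU): [29 25 57]
  18. access 57: HIT. Cache (LRU->MRU): [29 25 57]
  19. access 54: MISS, evict 29. Cache (LRU->MRU): [25 57 54]
Total: 15 hits, 4 misses, 1 evictions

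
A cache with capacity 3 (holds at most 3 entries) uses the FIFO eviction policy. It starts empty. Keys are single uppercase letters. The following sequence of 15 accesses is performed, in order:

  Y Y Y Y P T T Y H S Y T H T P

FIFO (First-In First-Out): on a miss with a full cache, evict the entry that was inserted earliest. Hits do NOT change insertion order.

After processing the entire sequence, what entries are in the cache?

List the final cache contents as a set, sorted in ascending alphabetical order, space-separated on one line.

Answer: H P T

Derivation:
FIFO simulation (capacity=3):
  1. access Y: MISS. Cache (old->new): [Y]
  2. access Y: HIT. Cache (old->new): [Y]
  3. access Y: HIT. Cache (old->new): [Y]
  4. access Y: HIT. Cache (old->new): [Y]
  5. access P: MISS. Cache (old->new): [Y P]
  6. access T: MISS. Cache (old->new): [Y P T]
  7. access T: HIT. Cache (old->new): [Y P T]
  8. access Y: HIT. Cache (old->new): [Y P T]
  9. access H: MISS, evict Y. Cache (old->new): [P T H]
  10. access S: MISS, evict P. Cache (old->new): [T H S]
  11. access Y: MISS, evict T. Cache (old->new): [H S Y]
  12. access T: MISS, evict H. Cache (old->new): [S Y T]
  13. access H: MISS, evict S. Cache (old->new): [Y T H]
  14. access T: HIT. Cache (old->new): [Y T H]
  15. access P: MISS, evict Y. Cache (old->new): [T H P]
Total: 6 hits, 9 misses, 6 evictions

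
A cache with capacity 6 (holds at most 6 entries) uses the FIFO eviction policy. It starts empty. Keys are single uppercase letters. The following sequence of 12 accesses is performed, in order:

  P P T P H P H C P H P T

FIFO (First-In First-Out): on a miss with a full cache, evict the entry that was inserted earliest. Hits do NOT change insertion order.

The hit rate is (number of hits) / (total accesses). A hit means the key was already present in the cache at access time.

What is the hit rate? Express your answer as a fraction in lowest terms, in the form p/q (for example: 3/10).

FIFO simulation (capacity=6):
  1. access P: MISS. Cache (old->new): [P]
  2. access P: HIT. Cache (old->new): [P]
  3. access T: MISS. Cache (old->new): [P T]
  4. access P: HIT. Cache (old->new): [P T]
  5. access H: MISS. Cache (old->new): [P T H]
  6. access P: HIT. Cache (old->new): [P T H]
  7. access H: HIT. Cache (old->new): [P T H]
  8. access C: MISS. Cache (old->new): [P T H C]
  9. access P: HIT. Cache (old->new): [P T H C]
  10. access H: HIT. Cache (old->new): [P T H C]
  11. access P: HIT. Cache (old->new): [P T H C]
  12. access T: HIT. Cache (old->new): [P T H C]
Total: 8 hits, 4 misses, 0 evictions

Hit rate = 8/12 = 2/3

Answer: 2/3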